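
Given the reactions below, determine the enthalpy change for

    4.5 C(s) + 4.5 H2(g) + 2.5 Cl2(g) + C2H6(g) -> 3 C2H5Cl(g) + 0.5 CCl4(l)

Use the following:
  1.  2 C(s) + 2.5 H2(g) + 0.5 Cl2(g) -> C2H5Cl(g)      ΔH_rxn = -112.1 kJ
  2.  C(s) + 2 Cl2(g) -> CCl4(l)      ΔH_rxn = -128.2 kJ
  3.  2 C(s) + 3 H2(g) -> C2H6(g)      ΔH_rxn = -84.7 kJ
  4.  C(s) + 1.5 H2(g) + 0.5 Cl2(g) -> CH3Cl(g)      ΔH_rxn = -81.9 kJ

ΔH_rxn = -315.7 kJ

eq. 1 × 3 (scale by 3 for the 3 C2H5Cl(g)): (3)·(-112.1) = -336.3 kJ
eq. 2 × 1/2 (×1/2 to match 1/2 CCl4(l) in the target): (1/2)·(-128.2) = -64.1 kJ
eq. 3 reversed (reverse to put C2H6(g) on the reactant side): +84.7 kJ
eq. 4: not needed (CH3Cl(g) appears nowhere else).
ΔH_rxn = (-336.3) + (-64.1) + (+84.7) = -315.7 kJ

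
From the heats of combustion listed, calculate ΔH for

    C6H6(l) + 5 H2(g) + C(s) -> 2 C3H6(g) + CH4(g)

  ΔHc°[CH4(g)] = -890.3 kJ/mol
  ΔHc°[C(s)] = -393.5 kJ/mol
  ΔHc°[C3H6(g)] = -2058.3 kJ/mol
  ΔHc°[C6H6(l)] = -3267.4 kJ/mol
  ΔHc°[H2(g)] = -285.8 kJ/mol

ΔH = -83.0 kJ/mol

With combustion enthalpies, reactants minus products:
= [1·(-3267.4) + 5·(-285.8) + 1·(-393.5)] − [2·(-2058.3) + 1·(-890.3)]
= -83.0 kJ/mol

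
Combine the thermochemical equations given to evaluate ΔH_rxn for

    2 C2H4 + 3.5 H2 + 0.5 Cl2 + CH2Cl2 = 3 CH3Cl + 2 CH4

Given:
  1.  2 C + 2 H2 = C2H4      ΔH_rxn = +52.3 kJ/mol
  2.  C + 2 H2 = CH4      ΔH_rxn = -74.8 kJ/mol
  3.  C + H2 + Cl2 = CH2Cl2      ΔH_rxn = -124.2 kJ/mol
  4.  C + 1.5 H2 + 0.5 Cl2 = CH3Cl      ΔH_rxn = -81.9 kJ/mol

ΔH_rxn = -375.7 kJ/mol

eq. 1 reversed and × 2: (-2)·(+52.3) = -104.6 kJ/mol
eq. 2 × 2: (2)·(-74.8) = -149.6 kJ/mol
eq. 3 reversed: +124.2 kJ/mol
eq. 4 × 3: (3)·(-81.9) = -245.7 kJ/mol
Summing the manipulated equations, ΔH_rxn = (-104.6) + (-149.6) + (+124.2) + (-245.7) = -375.7 kJ/mol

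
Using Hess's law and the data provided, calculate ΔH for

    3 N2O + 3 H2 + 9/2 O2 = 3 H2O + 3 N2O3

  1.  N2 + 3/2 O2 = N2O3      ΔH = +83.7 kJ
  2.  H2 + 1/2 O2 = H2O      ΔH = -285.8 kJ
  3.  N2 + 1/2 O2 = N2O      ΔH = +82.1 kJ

eq. 1 × 3: (3)·(+83.7) = +251.1 kJ
eq. 2 × 3: (3)·(-285.8) = -857.4 kJ
eq. 3 reversed and × 3: (-3)·(+82.1) = -246.3 kJ
ΔH = (+251.1) + (-857.4) + (-246.3) = -852.6 kJ

ΔH = -852.6 kJ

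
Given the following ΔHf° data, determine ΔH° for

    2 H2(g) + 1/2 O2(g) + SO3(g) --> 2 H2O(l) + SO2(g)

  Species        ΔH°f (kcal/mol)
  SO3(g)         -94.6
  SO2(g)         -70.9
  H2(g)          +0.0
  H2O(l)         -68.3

ΔH° = -112.9 kcal/mol

Products: 2·(-68.3) + 1·(-70.9) = -207.5
Reactants: 2·(+0.0) + 1/2·(+0.0) + 1·(-94.6) = -94.6
ΔH° = (-207.5) − (-94.6) = -112.9 kcal/mol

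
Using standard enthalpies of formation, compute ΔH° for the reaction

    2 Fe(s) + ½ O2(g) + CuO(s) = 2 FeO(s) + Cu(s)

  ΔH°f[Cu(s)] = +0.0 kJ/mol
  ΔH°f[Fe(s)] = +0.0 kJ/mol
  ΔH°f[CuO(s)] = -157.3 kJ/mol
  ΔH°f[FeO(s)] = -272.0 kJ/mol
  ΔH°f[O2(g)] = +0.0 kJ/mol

ΔH° = -386.7 kJ/mol

ΔH°rxn = Σ nΔHf°(products) − Σ nΔHf°(reactants).
Products: 2·(-272.0) + 1·(+0.0) = -544.0
Reactants: 2·(+0.0) + 1/2·(+0.0) + 1·(-157.3) = -157.3
ΔH° = (-544.0) − (-157.3) = -386.7 kJ/mol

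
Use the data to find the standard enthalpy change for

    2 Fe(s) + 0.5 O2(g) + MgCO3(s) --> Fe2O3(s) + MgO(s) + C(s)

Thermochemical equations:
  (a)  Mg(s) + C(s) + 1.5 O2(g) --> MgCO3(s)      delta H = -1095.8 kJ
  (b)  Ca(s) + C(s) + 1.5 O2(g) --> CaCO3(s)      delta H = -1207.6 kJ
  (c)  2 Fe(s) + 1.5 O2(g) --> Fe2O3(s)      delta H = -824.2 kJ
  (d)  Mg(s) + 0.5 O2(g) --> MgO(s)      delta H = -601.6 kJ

(a) reversed (reverse to put MgCO3(s) on the reactant side): +1095.8 kJ
(b): not needed (Ca(s) appears nowhere else).
(c) as written (Fe2O3(s) already on the product side): -824.2 kJ
(d) as written (MgO(s) already on the product side): -601.6 kJ
delta H = (+1095.8) + (-824.2) + (-601.6) = -330.0 kJ

delta H = -330.0 kJ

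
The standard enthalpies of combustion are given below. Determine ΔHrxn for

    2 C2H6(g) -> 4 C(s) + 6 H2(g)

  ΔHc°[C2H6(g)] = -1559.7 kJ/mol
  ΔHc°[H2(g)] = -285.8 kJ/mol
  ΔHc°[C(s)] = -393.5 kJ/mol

ΔHrxn = 169.4 kJ/mol

Using ΔH = Σ nΔHc°(reactants) − Σ nΔHc°(products):
= [2·(-1559.7)] − [4·(-393.5) + 6·(-285.8)]
= 169.4 kJ/mol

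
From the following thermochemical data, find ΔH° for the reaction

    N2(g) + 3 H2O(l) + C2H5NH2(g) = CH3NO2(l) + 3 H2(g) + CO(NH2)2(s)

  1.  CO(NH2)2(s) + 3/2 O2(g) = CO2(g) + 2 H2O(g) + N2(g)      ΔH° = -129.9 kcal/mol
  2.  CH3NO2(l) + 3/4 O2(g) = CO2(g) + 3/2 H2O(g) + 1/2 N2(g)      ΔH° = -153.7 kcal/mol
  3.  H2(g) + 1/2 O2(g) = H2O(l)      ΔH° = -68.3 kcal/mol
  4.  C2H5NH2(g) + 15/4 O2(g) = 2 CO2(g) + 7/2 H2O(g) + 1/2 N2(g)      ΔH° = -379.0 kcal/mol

eq. 1 reversed (reverse to put CO(NH2)2(s) on the product side): +129.9 kcal/mol
eq. 2 reversed (CH3NO2(l) must end up as a product): +153.7 kcal/mol
eq. 3 reversed and × 3 (reverse to put H2O(l) on the reactant side; scale by 3 for the 3 H2O(l)): (-3)·(-68.3) = +204.9 kcal/mol
eq. 4 as written (C2H5NH2(g) already on the reactant side): -379.0 kcal/mol
Summing the manipulated equations, ΔH° = (-1)·(-129.9) + (-1)·(-153.7) + (-3)·(-68.3) + (1)·(-379.0) = 109.5 kcal/mol

ΔH° = 109.5 kcal/mol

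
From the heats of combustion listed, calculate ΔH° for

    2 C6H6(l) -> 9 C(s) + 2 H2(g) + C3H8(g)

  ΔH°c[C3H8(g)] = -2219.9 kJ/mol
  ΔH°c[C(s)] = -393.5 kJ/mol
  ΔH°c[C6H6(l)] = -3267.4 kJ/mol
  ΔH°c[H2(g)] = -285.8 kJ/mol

ΔH° = -201.8 kJ/mol

With combustion enthalpies, reactants minus products:
= [2·(-3267.4)] − [9·(-393.5) + 2·(-285.8) + 1·(-2219.9)]
= -201.8 kJ/mol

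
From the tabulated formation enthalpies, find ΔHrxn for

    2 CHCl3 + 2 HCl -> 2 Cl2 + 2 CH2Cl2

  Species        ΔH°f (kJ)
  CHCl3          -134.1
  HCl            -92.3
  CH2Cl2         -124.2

ΔHrxn = 204.4 kJ

Products: 2·(+0.0) + 2·(-124.2) = -248.4
Reactants: 2·(-134.1) + 2·(-92.3) = -452.8
ΔHrxn = (-248.4) − (-452.8) = 204.4 kJ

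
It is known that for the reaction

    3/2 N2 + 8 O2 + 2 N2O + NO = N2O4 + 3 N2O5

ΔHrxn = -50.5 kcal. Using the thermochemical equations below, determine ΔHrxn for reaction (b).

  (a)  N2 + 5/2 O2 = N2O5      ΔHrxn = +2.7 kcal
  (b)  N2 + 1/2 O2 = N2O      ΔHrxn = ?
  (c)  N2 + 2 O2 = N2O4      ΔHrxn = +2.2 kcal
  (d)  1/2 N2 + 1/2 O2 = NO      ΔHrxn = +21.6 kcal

ΔHrxn = 19.6 kcal

(a) × 3: (3)·(+2.7) = +8.1 kcal
(b) reversed and × 2: contributes −2·x
(c) as written: +2.2 kcal
(d) reversed: -21.6 kcal
-50.5 = (+8.1) + (+2.2) + (-21.6) − 2·x
x = (-50.5 − (-11.3)) / (-2) = 19.6 kcal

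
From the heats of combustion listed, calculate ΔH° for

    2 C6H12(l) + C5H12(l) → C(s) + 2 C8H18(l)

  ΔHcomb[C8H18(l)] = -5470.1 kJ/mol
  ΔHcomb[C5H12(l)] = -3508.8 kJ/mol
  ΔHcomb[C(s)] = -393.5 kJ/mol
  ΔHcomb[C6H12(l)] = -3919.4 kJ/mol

ΔH° = -13.9 kJ/mol

Using ΔH = Σ nΔHc°(reactants) − Σ nΔHc°(products):
= [2·(-3919.4) + 1·(-3508.8)] − [1·(-393.5) + 2·(-5470.1)]
= -13.9 kJ/mol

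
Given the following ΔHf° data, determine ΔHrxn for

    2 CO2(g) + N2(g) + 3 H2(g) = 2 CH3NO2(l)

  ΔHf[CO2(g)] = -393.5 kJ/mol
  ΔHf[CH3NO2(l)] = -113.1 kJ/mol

ΔHrxn = 560.8 kJ/mol

Products: 2·(-113.1) = -226.2
Reactants: 2·(-393.5) + 1·(+0.0) + 3·(+0.0) = -787.0
ΔHrxn = (-226.2) − (-787.0) = 560.8 kJ/mol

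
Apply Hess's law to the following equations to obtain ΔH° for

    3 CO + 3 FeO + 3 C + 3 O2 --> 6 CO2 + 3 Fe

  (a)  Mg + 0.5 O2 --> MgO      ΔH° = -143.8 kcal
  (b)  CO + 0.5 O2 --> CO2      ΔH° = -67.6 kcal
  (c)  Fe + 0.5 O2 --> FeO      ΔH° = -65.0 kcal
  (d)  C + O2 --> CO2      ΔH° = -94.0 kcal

(a): not needed.
(b) × 3: (3)·(-67.6) = -202.8 kcal
(c) reversed and × 3: (-3)·(-65.0) = +195.0 kcal
(d) × 3: (3)·(-94.0) = -282.0 kcal
By Hess's law, ΔH° = (3)·(-67.6) + (-3)·(-65.0) + (3)·(-94.0) = -289.8 kcal

ΔH° = -289.8 kcal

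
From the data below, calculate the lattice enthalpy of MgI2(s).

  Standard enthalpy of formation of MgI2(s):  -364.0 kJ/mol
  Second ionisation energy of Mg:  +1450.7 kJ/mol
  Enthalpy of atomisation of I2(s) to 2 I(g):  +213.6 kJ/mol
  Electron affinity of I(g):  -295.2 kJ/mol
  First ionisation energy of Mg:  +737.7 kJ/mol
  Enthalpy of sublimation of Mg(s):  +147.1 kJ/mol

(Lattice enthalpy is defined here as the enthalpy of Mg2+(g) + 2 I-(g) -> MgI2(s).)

U = -2322.7 kJ/mol

ΔHf° = 1·ΔHsub + 1·(ΣIE) + 1·D(I2) + 2·EA + U
-364.0 = 1·(+147.1) + 1·(+2188.4) + 1·(+213.6) + 2·(-295.2) + U
U = -364.0 − (+1958.7) = -2322.7 kJ/mol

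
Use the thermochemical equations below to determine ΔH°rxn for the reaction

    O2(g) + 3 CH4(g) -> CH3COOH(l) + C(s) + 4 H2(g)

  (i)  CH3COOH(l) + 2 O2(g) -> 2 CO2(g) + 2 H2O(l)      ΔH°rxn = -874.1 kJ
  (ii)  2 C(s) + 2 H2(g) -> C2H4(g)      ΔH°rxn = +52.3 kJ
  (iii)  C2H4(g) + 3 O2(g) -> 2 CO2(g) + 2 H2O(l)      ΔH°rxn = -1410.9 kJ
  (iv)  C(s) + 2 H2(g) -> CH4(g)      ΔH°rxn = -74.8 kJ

(i) reversed: +874.1 kJ
(ii) as written: +52.3 kJ
(iii) as written: -1410.9 kJ
(iv) reversed and × 3: (-3)·(-74.8) = +224.4 kJ
By Hess's law, ΔH°rxn = (-1)·(-874.1) + (1)·(+52.3) + (1)·(-1410.9) + (-3)·(-74.8) = -260.1 kJ

ΔH°rxn = -260.1 kJ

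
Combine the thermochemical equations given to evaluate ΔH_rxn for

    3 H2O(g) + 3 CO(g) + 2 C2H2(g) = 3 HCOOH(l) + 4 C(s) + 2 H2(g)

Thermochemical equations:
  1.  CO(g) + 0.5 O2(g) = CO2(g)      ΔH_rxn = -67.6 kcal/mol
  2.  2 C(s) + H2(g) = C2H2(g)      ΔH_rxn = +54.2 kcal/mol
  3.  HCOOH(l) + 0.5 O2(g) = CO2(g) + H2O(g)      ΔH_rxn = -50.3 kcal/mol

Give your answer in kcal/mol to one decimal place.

ΔH_rxn = -160.3 kcal/mol

eq. 1 × 3: (3)·(-67.6) = -202.8 kcal/mol
eq. 2 reversed and × 2: (-2)·(+54.2) = -108.4 kcal/mol
eq. 3 reversed and × 3: (-3)·(-50.3) = +150.9 kcal/mol
ΔH_rxn = (-202.8) + (-108.4) + (+150.9) = -160.3 kcal/mol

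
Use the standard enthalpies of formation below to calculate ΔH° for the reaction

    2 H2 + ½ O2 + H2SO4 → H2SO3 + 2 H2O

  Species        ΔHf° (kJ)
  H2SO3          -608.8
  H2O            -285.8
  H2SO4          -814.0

ΔH° = -366.4 kJ

Products: 1·(-608.8) + 2·(-285.8) = -1180.4
Reactants: 2·(+0.0) + 1/2·(+0.0) + 1·(-814.0) = -814.0
ΔH° = (-1180.4) − (-814.0) = -366.4 kJ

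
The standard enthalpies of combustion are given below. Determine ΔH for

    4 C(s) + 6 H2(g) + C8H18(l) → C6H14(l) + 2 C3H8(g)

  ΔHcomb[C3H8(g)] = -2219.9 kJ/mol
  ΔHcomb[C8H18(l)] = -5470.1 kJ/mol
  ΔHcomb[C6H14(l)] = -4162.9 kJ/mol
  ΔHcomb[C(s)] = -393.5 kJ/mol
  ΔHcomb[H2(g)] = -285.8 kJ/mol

ΔH = -156.2 kJ/mol

Using ΔH = Σ nΔHc°(reactants) − Σ nΔHc°(products):
= [4·(-393.5) + 6·(-285.8) + 1·(-5470.1)] − [1·(-4162.9) + 2·(-2219.9)]
= -156.2 kJ/mol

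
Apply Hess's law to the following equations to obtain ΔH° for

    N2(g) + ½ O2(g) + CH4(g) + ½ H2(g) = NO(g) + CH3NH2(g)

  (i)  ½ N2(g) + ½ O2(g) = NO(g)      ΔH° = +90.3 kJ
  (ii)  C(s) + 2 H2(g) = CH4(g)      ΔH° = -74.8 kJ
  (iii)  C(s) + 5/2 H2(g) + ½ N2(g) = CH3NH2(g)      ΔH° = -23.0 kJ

(i) as written: +90.3 kJ
(ii) reversed: +74.8 kJ
(iii) as written: -23.0 kJ
Combining the equations, ΔH° = (1)·(+90.3) + (-1)·(-74.8) + (1)·(-23.0) = 142.1 kJ

ΔH° = 142.1 kJ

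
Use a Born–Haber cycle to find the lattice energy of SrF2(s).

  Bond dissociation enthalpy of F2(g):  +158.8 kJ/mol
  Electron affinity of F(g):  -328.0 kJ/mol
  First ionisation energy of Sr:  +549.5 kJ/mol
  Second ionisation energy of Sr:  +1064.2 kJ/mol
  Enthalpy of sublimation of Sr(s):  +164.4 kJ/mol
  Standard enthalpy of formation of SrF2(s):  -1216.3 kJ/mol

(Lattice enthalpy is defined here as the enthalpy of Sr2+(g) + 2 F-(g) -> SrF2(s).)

ΔHf° = 1·ΔHsub + 1·(ΣIE) + 1·D(F2) + 2·EA + U
-1216.3 = 1·(+164.4) + 1·(+1613.7) + 1·(+158.8) + 2·(-328.0) + U
U = -1216.3 − (+1280.9) = -2497.2 kJ/mol

U = -2497.2 kJ/mol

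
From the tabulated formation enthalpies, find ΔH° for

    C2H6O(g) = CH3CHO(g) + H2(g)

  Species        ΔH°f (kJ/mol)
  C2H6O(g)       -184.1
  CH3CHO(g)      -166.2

Products: 1·(-166.2) + 1·(+0.0) = -166.2
Reactants: 1·(-184.1) = -184.1
ΔH° = (-166.2) − (-184.1) = 17.9 kJ/mol

ΔH° = 17.9 kJ/mol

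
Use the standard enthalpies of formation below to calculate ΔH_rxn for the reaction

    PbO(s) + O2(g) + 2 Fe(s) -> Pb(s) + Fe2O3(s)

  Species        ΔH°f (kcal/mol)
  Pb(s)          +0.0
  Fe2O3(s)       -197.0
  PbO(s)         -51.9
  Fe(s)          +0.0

ΔH_rxn = -145.1 kcal/mol

ΔH°rxn = Σ nΔHf°(products) − Σ nΔHf°(reactants).
Products: 1·(+0.0) + 1·(-197.0) = -197.0
Reactants: 1·(-51.9) + 1·(+0.0) + 2·(+0.0) = -51.9
ΔH_rxn = (-197.0) − (-51.9) = -145.1 kcal/mol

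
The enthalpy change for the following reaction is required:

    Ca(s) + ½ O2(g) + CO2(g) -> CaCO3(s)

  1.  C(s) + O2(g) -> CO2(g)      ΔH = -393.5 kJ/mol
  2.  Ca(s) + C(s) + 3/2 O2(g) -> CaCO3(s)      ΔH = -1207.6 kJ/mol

ΔH = -814.1 kJ/mol

eq. 1 reversed: +393.5 kJ/mol
eq. 2 as written: -1207.6 kJ/mol
Summing the manipulated equations, ΔH = (+393.5) + (-1207.6) = -814.1 kJ/mol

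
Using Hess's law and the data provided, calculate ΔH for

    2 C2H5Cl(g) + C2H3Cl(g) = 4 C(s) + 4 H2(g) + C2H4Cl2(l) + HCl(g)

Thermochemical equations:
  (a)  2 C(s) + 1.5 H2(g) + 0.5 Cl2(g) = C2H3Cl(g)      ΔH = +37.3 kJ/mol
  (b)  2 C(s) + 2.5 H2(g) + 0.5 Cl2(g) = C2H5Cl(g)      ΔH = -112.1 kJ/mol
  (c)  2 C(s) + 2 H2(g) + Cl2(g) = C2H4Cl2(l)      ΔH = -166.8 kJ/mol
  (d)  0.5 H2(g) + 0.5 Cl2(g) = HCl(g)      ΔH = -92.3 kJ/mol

ΔH = -72.2 kJ/mol

(a) reversed (C2H3Cl(g) must end up as a reactant): -37.3 kJ/mol
(b) reversed and × 2 (reverse to put C2H5Cl(g) on the reactant side; ×2 to match 2 C2H5Cl(g) in the target): (-2)·(-112.1) = +224.2 kJ/mol
(c) as written (C2H4Cl2(l) already on the product side): -166.8 kJ/mol
(d) as written (HCl(g) already on the product side): -92.3 kJ/mol
ΔH = (-1)·(+37.3) + (-2)·(-112.1) + (1)·(-166.8) + (1)·(-92.3) = -72.2 kJ/mol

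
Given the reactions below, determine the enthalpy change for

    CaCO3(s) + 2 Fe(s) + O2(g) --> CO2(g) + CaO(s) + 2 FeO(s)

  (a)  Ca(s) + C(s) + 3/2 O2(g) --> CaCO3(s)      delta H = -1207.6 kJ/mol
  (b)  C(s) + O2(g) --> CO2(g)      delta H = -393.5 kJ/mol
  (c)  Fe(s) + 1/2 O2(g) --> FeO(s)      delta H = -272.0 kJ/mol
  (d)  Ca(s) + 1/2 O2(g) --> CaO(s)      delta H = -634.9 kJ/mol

delta H = -364.8 kJ/mol

(a) reversed: +1207.6 kJ/mol
(b) as written: -393.5 kJ/mol
(c) × 2: (2)·(-272.0) = -544.0 kJ/mol
(d) as written: -634.9 kJ/mol
Summing the manipulated equations, delta H = (+1207.6) + (-393.5) + (-544.0) + (-634.9) = -364.8 kJ/mol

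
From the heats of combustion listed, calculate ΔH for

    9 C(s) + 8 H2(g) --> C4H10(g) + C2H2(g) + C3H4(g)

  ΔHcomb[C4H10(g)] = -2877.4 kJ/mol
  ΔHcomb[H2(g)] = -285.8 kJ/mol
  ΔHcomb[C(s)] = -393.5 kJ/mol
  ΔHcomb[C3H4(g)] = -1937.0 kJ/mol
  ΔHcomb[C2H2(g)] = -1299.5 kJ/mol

ΔH = 286.0 kJ/mol

With combustion enthalpies, reactants minus products:
= [9·(-393.5) + 8·(-285.8)] − [1·(-2877.4) + 1·(-1299.5) + 1·(-1937.0)]
= 286.0 kJ/mol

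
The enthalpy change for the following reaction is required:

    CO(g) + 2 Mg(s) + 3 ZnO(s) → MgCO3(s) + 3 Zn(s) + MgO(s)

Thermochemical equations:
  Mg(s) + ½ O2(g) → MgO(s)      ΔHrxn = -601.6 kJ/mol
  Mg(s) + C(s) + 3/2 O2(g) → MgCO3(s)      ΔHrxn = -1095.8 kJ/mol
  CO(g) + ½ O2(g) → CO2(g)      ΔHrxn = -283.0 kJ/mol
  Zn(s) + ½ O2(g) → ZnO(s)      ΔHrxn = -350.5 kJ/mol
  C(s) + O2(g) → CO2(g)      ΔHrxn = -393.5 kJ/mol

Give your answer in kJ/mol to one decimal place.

ΔHrxn = -535.4 kJ/mol

equation 1 as written: -601.6 kJ/mol
equation 2 as written: -1095.8 kJ/mol
equation 3 as written: -283.0 kJ/mol
equation 4 reversed and × 3: (-3)·(-350.5) = +1051.5 kJ/mol
equation 5 reversed: +393.5 kJ/mol
ΔHrxn = (1)·(-601.6) + (1)·(-1095.8) + (1)·(-283.0) + (-3)·(-350.5) + (-1)·(-393.5) = -535.4 kJ/mol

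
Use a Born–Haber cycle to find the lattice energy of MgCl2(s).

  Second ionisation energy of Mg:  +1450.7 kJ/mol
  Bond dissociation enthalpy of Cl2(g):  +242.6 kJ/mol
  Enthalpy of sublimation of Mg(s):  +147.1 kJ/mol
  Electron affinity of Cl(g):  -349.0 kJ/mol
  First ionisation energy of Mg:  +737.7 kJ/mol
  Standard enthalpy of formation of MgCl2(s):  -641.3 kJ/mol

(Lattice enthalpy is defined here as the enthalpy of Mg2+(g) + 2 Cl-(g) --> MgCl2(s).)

U = -2521.4 kJ/mol

ΔHf° = 1·ΔHsub + 1·(ΣIE) + 1·D(Cl2) + 2·EA + U
-641.3 = 1·(+147.1) + 1·(+2188.4) + 1·(+242.6) + 2·(-349.0) + U
U = -641.3 − (+1880.1) = -2521.4 kJ/mol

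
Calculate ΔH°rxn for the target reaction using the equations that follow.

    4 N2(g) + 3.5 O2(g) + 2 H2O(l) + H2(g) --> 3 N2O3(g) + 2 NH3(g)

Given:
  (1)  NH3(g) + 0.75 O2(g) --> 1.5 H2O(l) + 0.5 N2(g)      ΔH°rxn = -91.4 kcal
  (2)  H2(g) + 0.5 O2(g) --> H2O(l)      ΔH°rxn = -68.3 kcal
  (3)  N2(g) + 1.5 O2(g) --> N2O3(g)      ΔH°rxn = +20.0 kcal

ΔH°rxn = 174.5 kcal

(1) reversed and × 2: (-2)·(-91.4) = +182.8 kcal
(2) as written: -68.3 kcal
(3) × 3: (3)·(+20.0) = +60.0 kcal
ΔH°rxn = (+182.8) + (-68.3) + (+60.0) = 174.5 kcal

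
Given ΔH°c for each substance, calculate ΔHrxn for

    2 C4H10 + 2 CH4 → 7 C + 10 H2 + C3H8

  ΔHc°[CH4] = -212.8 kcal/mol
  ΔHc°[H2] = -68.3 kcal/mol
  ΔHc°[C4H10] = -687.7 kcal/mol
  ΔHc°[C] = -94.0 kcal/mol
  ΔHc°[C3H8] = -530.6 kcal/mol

Using ΔH = Σ nΔHc°(reactants) − Σ nΔHc°(products):
= [2·(-687.7) + 2·(-212.8)] − [7·(-94.0) + 10·(-68.3) + 1·(-530.6)]
= 70.6 kcal/mol

ΔHrxn = 70.6 kcal/mol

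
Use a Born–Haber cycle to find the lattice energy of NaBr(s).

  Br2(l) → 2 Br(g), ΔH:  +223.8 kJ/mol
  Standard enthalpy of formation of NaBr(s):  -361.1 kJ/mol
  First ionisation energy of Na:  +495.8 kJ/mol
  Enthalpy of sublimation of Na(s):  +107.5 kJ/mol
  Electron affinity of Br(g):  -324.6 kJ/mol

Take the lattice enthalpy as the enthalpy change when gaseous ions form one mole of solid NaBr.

U = -751.7 kJ/mol

ΔHf° = 1·ΔHsub + 1·(ΣIE) + 1/2·D(Br2) + 1·EA + U
-361.1 = 1·(+107.5) + 1·(+495.8) + 1/2·(+223.8) + 1·(-324.6) + U
U = -361.1 − (+390.6) = -751.7 kJ/mol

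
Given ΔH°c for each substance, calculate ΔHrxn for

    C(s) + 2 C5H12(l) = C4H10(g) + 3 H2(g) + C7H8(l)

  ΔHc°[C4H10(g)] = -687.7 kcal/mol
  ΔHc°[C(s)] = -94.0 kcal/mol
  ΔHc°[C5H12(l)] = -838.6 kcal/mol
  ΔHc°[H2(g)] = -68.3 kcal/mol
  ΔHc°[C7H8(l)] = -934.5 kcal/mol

ΔHrxn = 55.9 kcal/mol

With combustion enthalpies, reactants minus products:
= [1·(-94.0) + 2·(-838.6)] − [1·(-687.7) + 3·(-68.3) + 1·(-934.5)]
= 55.9 kcal/mol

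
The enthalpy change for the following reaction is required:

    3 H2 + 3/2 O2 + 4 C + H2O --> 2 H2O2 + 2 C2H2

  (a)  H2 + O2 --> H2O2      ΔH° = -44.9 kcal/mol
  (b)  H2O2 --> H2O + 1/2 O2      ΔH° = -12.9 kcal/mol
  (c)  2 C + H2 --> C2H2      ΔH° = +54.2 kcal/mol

ΔH° = 76.4 kcal/mol

(a) as written: -44.9 kcal/mol
(b) reversed: +12.9 kcal/mol
(c) × 2: (2)·(+54.2) = +108.4 kcal/mol
ΔH° = (-44.9) + (+12.9) + (+108.4) = 76.4 kcal/mol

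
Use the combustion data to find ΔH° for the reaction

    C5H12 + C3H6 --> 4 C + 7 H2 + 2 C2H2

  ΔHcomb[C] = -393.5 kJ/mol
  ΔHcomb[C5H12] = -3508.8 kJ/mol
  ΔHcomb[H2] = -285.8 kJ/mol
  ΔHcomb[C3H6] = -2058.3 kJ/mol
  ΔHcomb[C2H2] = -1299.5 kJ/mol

With combustion enthalpies, reactants minus products:
= [1·(-3508.8) + 1·(-2058.3)] − [4·(-393.5) + 7·(-285.8) + 2·(-1299.5)]
= 606.5 kJ/mol

ΔH° = 606.5 kJ/mol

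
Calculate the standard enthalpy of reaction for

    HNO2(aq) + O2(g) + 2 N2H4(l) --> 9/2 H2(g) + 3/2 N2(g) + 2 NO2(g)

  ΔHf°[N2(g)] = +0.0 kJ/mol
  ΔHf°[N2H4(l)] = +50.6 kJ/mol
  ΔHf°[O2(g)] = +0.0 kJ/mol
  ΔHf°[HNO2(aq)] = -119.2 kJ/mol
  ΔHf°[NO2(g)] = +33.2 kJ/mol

Products: 9/2·(+0.0) + 3/2·(+0.0) + 2·(+33.2) = +66.4
Reactants: 1·(-119.2) + 1·(+0.0) + 2·(+50.6) = -18.0
ΔH°rxn = (+66.4) − (-18.0) = 84.4 kJ/mol

ΔH°rxn = 84.4 kJ/mol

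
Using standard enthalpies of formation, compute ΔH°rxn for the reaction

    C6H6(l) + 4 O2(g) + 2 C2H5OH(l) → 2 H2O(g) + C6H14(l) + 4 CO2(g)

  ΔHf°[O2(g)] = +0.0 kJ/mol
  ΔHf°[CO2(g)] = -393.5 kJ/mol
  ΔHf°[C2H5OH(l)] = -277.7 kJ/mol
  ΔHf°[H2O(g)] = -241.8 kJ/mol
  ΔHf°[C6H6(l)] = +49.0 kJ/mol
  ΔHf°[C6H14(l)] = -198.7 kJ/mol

ΔH°rxn = -1749.9 kJ/mol

ΔH°rxn = Σ nΔHf°(products) − Σ nΔHf°(reactants).
Products: 2·(-241.8) + 1·(-198.7) + 4·(-393.5) = -2256.3
Reactants: 1·(+49.0) + 4·(+0.0) + 2·(-277.7) = -506.4
ΔH°rxn = (-2256.3) − (-506.4) = -1749.9 kJ/mol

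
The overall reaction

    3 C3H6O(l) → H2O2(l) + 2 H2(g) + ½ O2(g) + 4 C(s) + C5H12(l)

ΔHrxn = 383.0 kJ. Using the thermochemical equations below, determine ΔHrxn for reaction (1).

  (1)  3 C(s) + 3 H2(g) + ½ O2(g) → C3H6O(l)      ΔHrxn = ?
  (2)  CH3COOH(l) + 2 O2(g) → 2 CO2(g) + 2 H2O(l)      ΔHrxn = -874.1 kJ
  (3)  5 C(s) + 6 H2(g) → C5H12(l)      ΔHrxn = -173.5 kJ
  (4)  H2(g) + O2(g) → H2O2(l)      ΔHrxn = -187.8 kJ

(1) reversed and × 3: contributes −3·x
(2): not needed.
(3) as written: -173.5 kJ
(4) as written: -187.8 kJ
+383.0 = (-173.5) + (-187.8) − 3·x
x = (+383.0 − (-361.3)) / (-3) = -248.1 kJ

ΔHrxn = -248.1 kJ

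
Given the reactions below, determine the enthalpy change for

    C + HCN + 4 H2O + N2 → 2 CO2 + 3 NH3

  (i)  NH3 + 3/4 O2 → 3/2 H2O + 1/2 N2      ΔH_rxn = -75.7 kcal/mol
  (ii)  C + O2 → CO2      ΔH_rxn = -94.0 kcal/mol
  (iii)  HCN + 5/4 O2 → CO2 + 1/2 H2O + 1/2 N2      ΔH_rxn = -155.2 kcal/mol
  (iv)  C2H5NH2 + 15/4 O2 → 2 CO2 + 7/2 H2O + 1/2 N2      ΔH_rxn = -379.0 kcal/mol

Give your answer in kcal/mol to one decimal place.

(i) reversed and × 3: (-3)·(-75.7) = +227.1 kcal/mol
(ii) as written: -94.0 kcal/mol
(iii) as written: -155.2 kcal/mol
(iv): not needed.
ΔH_rxn = (+227.1) + (-94.0) + (-155.2) = -22.1 kcal/mol

ΔH_rxn = -22.1 kcal/mol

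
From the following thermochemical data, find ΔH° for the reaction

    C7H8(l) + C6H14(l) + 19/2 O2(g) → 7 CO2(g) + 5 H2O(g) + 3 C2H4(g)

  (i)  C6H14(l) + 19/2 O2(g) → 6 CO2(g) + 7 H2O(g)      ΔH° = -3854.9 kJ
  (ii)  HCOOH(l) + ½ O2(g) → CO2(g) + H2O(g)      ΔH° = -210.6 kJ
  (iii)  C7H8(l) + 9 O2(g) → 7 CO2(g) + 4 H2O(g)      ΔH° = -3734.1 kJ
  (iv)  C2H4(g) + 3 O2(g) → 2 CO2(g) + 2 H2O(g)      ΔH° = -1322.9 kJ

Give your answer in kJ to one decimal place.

ΔH° = -3620.3 kJ

(i) as written (C6H14(l) already on the reactant side): -3854.9 kJ
(ii): not needed (HCOOH(l) appears nowhere else).
(iii) as written (C7H8(l) already on the reactant side): -3734.1 kJ
(iv) reversed and × 3 (reverse to put C2H4(g) on the product side; scale by 3 for the 3 C2H4(g)): (-3)·(-1322.9) = +3968.7 kJ
By Hess's law, ΔH° = (-3854.9) + (-3734.1) + (+3968.7) = -3620.3 kJ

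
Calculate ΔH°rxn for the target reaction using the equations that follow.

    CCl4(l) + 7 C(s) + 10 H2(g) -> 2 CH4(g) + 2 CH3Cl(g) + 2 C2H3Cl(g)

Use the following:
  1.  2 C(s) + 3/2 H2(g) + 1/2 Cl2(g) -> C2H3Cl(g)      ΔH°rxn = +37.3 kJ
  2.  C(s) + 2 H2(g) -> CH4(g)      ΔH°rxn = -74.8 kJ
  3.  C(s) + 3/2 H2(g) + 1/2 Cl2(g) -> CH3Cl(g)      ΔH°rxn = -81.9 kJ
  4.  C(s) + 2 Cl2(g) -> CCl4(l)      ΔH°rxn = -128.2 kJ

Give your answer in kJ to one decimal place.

ΔH°rxn = -110.6 kJ

eq. 1 × 2 (×2 to match 2 C2H3Cl(g) in the target): (2)·(+37.3) = +74.6 kJ
eq. 2 × 2 (scale by 2 for the 2 CH4(g)): (2)·(-74.8) = -149.6 kJ
eq. 3 × 2 (scale by 2 for the 2 CH3Cl(g)): (2)·(-81.9) = -163.8 kJ
eq. 4 reversed (CCl4(l) must end up as a reactant): +128.2 kJ
Combining the equations, ΔH°rxn = (+74.6) + (-149.6) + (-163.8) + (+128.2) = -110.6 kJ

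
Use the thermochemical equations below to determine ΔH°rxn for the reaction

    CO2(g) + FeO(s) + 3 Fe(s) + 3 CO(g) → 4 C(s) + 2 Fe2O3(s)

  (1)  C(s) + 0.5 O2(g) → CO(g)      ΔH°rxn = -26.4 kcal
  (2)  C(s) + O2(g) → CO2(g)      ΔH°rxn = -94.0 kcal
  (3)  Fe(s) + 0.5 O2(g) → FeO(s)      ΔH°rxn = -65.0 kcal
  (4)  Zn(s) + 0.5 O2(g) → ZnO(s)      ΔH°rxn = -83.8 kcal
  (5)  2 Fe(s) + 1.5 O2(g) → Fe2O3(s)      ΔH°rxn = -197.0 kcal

(1) reversed and × 3 (CO(g) must end up as a reactant; scale by 3 for the 3 CO(g)): (-3)·(-26.4) = +79.2 kcal
(2) reversed (CO2(g) must end up as a reactant): +94.0 kcal
(3) reversed (reverse to put FeO(s) on the reactant side): +65.0 kcal
(4): not needed (Zn(s) appears nowhere else).
(5) × 2 (×2 to match 2 Fe2O3(s) in the target): (2)·(-197.0) = -394.0 kcal
By Hess's law, ΔH°rxn = (-3)·(-26.4) + (-1)·(-94.0) + (-1)·(-65.0) + (2)·(-197.0) = -155.8 kcal

ΔH°rxn = -155.8 kcal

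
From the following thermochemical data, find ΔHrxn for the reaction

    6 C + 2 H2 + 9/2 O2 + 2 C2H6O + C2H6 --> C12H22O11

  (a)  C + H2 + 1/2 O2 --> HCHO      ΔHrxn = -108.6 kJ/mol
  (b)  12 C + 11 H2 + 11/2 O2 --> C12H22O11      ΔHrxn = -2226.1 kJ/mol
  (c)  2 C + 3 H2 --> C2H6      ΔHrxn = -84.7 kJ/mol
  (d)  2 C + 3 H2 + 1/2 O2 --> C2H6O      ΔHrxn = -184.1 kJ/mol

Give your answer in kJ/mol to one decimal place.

ΔHrxn = -1773.2 kJ/mol

(a): not needed.
(b) as written: -2226.1 kJ/mol
(c) reversed: +84.7 kJ/mol
(d) reversed and × 2: (-2)·(-184.1) = +368.2 kJ/mol
ΔHrxn = (-2226.1) + (+84.7) + (+368.2) = -1773.2 kJ/mol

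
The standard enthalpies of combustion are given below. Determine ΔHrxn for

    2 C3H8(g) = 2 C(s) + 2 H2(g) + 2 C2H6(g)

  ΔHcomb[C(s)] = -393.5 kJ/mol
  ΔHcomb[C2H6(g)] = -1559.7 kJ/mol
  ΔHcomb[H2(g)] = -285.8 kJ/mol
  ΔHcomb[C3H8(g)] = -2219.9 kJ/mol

With combustion enthalpies, reactants minus products:
= [2·(-2219.9)] − [2·(-393.5) + 2·(-285.8) + 2·(-1559.7)]
= 38.2 kJ/mol

ΔHrxn = 38.2 kJ/mol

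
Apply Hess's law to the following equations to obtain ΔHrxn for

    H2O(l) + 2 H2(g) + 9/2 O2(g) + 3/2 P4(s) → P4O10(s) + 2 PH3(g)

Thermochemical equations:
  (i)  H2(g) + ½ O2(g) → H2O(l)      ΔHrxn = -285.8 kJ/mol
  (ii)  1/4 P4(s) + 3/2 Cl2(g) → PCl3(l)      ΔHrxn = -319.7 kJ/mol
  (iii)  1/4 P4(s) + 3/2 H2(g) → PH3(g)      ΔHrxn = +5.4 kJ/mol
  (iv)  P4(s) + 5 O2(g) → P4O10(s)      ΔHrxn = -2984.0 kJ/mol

(i) reversed: +285.8 kJ/mol
(ii): not needed.
(iii) × 2: (2)·(+5.4) = +10.8 kJ/mol
(iv) as written: -2984.0 kJ/mol
ΔHrxn = (-1)·(-285.8) + (2)·(+5.4) + (1)·(-2984.0) = -2687.4 kJ/mol

ΔHrxn = -2687.4 kJ/mol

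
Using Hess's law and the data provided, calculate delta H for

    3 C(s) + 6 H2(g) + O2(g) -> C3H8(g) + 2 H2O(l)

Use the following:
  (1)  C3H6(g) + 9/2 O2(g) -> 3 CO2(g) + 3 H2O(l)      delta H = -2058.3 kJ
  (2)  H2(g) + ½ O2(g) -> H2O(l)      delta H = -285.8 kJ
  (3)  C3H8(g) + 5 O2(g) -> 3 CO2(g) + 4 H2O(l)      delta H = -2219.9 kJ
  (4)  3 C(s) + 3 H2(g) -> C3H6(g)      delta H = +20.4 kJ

delta H = -675.4 kJ

(1) as written: -2058.3 kJ
(2) × 3: (3)·(-285.8) = -857.4 kJ
(3) reversed (C3H8(g) must end up as a product): +2219.9 kJ
(4) as written (C(s) already on the reactant side): +20.4 kJ
delta H = (-2058.3) + (-857.4) + (+2219.9) + (+20.4) = -675.4 kJ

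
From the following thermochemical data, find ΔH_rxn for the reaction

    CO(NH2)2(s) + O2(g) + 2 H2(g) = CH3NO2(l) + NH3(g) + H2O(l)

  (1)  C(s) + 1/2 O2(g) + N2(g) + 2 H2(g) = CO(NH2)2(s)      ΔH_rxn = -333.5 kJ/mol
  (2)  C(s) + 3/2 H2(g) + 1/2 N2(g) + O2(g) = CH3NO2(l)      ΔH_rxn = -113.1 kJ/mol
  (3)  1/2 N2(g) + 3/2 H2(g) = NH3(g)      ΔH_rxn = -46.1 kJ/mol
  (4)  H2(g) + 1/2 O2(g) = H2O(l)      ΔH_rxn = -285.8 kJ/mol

(1) reversed (reverse to put CO(NH2)2(s) on the reactant side): +333.5 kJ/mol
(2) as written (CH3NO2(l) already on the product side): -113.1 kJ/mol
(3) as written (NH3(g) already on the product side): -46.1 kJ/mol
(4) as written (H2O(l) already on the product side): -285.8 kJ/mol
ΔH_rxn = (+333.5) + (-113.1) + (-46.1) + (-285.8) = -111.5 kJ/mol

ΔH_rxn = -111.5 kJ/mol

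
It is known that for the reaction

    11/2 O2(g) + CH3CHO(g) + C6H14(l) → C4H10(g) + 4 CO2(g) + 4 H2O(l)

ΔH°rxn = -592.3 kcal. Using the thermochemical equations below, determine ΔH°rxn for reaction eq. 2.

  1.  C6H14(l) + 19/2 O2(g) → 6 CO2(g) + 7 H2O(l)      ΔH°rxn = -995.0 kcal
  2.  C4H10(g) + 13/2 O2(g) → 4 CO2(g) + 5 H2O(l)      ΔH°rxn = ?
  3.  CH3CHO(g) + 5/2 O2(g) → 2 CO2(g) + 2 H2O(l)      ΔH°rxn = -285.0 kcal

ΔH°rxn = -687.7 kcal

eq. 1 as written: -995.0 kcal
eq. 2 reversed: contributes −x
eq. 3 as written: -285.0 kcal
-592.3 = (-995.0) + (-285.0) − x
x = (-592.3 − (-1280.0)) / (-1) = -687.7 kcal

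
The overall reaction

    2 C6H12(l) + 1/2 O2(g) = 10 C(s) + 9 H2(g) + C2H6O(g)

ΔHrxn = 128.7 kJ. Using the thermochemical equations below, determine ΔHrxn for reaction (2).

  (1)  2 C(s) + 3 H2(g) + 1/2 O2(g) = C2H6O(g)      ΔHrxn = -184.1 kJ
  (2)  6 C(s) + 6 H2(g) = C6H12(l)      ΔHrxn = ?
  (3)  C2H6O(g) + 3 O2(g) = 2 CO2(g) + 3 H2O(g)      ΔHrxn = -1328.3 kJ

(1) as written: -184.1 kJ
(2) reversed and × 2: contributes −2·x
(3): not needed.
+128.7 = (-184.1) − 2·x
x = (+128.7 − (-184.1)) / (-2) = -156.4 kJ

ΔHrxn = -156.4 kJ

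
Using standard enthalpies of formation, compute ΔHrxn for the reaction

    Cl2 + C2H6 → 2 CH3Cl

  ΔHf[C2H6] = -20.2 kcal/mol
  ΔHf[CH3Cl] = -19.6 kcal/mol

ΔHrxn = -19.0 kcal/mol

Products: 2·(-19.6) = -39.2
Reactants: 1·(+0.0) + 1·(-20.2) = -20.2
ΔHrxn = (-39.2) − (-20.2) = -19.0 kcal/mol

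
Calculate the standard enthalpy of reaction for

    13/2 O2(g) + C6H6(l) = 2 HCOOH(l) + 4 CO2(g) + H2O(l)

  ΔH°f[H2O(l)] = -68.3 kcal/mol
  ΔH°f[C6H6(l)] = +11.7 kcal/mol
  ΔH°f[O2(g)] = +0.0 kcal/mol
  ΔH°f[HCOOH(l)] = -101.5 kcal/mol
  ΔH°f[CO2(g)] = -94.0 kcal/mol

ΔH_rxn = -659.0 kcal/mol

Products: 2·(-101.5) + 4·(-94.0) + 1·(-68.3) = -647.3
Reactants: 13/2·(+0.0) + 1·(+11.7) = +11.7
ΔH_rxn = (-647.3) − (+11.7) = -659.0 kcal/mol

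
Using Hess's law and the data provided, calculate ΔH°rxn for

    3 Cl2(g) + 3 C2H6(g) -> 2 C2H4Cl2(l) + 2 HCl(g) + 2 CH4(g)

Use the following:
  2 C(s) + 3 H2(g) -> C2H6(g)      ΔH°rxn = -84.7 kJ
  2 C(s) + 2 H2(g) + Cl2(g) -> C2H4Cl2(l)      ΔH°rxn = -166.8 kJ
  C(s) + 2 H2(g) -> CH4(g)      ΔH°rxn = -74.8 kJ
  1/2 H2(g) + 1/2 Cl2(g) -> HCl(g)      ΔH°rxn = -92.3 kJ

ΔH°rxn = -413.7 kJ

equation 1 reversed and × 3: (-3)·(-84.7) = +254.1 kJ
equation 2 × 2: (2)·(-166.8) = -333.6 kJ
equation 3 × 2: (2)·(-74.8) = -149.6 kJ
equation 4 × 2: (2)·(-92.3) = -184.6 kJ
ΔH°rxn = (+254.1) + (-333.6) + (-149.6) + (-184.6) = -413.7 kJ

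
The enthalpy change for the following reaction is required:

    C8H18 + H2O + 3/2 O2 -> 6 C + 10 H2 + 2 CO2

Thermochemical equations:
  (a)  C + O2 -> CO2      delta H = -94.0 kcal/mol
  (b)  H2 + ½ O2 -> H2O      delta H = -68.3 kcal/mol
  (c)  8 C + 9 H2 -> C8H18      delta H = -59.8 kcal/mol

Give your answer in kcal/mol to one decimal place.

(a) × 2 (×2 to match 2 CO2 in the target): (2)·(-94.0) = -188.0 kcal/mol
(b) reversed (H2O must end up as a reactant): +68.3 kcal/mol
(c) reversed (C8H18 must end up as a reactant): +59.8 kcal/mol
Since enthalpy is a state function, delta H = (2)·(-94.0) + (-1)·(-68.3) + (-1)·(-59.8) = -59.9 kcal/mol

delta H = -59.9 kcal/mol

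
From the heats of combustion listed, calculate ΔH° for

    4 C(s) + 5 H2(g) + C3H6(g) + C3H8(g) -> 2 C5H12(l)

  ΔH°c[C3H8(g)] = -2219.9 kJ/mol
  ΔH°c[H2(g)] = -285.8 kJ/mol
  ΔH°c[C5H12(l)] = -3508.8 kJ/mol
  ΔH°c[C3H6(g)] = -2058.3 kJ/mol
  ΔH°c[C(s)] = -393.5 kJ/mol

With combustion enthalpies, reactants minus products:
= [4·(-393.5) + 5·(-285.8) + 1·(-2058.3) + 1·(-2219.9)] − [2·(-3508.8)]
= -263.6 kJ/mol

ΔH° = -263.6 kJ/mol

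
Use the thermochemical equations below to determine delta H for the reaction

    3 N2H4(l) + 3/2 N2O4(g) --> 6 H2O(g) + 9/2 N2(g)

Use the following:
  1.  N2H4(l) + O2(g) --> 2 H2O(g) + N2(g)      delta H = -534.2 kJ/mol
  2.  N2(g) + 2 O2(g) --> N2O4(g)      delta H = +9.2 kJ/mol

eq. 1 × 3: (3)·(-534.2) = -1602.6 kJ/mol
eq. 2 reversed and × 3/2: (-3/2)·(+9.2) = -13.8 kJ/mol
delta H = (-1602.6) + (-13.8) = -1616.4 kJ/mol

delta H = -1616.4 kJ/mol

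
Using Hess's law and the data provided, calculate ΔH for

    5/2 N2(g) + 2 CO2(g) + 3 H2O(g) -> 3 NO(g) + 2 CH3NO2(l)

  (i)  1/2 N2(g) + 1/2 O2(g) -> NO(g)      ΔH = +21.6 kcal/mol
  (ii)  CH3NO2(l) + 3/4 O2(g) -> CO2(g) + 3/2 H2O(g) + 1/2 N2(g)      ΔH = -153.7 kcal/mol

(i) × 3 (scale by 3 for the 3 NO(g)): (3)·(+21.6) = +64.8 kcal/mol
(ii) reversed and × 2 (reverse to put CH3NO2(l) on the product side; ×2 to match 2 CH3NO2(l) in the target): (-2)·(-153.7) = +307.4 kcal/mol
ΔH = (3)·(+21.6) + (-2)·(-153.7) = 372.2 kcal/mol

ΔH = 372.2 kcal/mol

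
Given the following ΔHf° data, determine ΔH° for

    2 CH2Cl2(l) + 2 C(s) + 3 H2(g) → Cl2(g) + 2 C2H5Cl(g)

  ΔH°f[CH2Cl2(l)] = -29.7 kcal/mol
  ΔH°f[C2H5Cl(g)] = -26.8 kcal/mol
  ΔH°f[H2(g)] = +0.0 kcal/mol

ΔH° = 5.8 kcal/mol

ΔH°rxn = Σ nΔHf°(products) − Σ nΔHf°(reactants).
Products: 1·(+0.0) + 2·(-26.8) = -53.6
Reactants: 2·(-29.7) + 2·(+0.0) + 3·(+0.0) = -59.4
ΔH° = (-53.6) − (-59.4) = 5.8 kcal/mol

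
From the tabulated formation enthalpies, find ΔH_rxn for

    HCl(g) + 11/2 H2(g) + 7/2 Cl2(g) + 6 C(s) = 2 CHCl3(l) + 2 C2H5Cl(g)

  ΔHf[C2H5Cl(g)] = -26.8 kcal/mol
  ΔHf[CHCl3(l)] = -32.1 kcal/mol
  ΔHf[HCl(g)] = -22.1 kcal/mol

ΔH°rxn = Σ nΔHf°(products) − Σ nΔHf°(reactants).
Products: 2·(-32.1) + 2·(-26.8) = -117.8
Reactants: 1·(-22.1) + 11/2·(+0.0) + 7/2·(+0.0) + 6·(+0.0) = -22.1
ΔH_rxn = (-117.8) − (-22.1) = -95.7 kcal/mol

ΔH_rxn = -95.7 kcal/mol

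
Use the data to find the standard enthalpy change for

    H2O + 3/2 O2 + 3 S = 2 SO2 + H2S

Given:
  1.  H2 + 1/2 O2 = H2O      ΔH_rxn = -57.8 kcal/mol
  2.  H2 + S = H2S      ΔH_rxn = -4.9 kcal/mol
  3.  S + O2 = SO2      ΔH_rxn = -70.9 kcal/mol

ΔH_rxn = -88.9 kcal/mol

eq. 1 reversed: +57.8 kcal/mol
eq. 2 as written: -4.9 kcal/mol
eq. 3 × 2: (2)·(-70.9) = -141.8 kcal/mol
Combining the equations, ΔH_rxn = (-1)·(-57.8) + (1)·(-4.9) + (2)·(-70.9) = -88.9 kcal/mol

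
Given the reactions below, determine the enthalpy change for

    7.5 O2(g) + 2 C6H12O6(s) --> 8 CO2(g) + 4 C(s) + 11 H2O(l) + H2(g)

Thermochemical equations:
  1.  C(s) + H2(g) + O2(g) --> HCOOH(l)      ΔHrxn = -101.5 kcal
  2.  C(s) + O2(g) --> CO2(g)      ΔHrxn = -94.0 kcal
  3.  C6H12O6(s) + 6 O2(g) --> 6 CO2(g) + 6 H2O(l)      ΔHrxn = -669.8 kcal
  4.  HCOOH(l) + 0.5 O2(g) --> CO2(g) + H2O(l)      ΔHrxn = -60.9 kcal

ΔHrxn = -895.2 kcal

eq. 1 reversed: +101.5 kcal
eq. 2 reversed and × 3: (-3)·(-94.0) = +282.0 kcal
eq. 3 × 2: (2)·(-669.8) = -1339.6 kcal
eq. 4 reversed: +60.9 kcal
ΔHrxn = (-1)·(-101.5) + (-3)·(-94.0) + (2)·(-669.8) + (-1)·(-60.9) = -895.2 kcal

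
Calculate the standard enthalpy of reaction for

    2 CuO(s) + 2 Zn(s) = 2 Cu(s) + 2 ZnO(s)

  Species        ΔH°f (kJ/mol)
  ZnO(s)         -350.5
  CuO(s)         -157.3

ΔH°rxn = Σ nΔHf°(products) − Σ nΔHf°(reactants).
Products: 2·(+0.0) + 2·(-350.5) = -701.0
Reactants: 2·(-157.3) + 2·(+0.0) = -314.6
ΔH°rxn = (-701.0) − (-314.6) = -386.4 kJ/mol

ΔH°rxn = -386.4 kJ/mol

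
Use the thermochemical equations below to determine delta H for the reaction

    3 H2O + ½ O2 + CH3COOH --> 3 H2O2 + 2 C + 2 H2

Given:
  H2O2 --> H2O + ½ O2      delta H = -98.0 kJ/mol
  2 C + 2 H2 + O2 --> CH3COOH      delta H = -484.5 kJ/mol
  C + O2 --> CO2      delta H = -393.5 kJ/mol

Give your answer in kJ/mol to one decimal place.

equation 1 reversed and × 3 (reverse to put H2O2 on the product side; ×3 to match 3 H2O2 in the target): (-3)·(-98.0) = +294.0 kJ/mol
equation 2 reversed (reverse to put CH3COOH on the reactant side): +484.5 kJ/mol
equation 3: not needed (CO2 appears nowhere else).
Summing the manipulated equations, delta H = (-3)·(-98.0) + (-1)·(-484.5) = 778.5 kJ/mol

delta H = 778.5 kJ/mol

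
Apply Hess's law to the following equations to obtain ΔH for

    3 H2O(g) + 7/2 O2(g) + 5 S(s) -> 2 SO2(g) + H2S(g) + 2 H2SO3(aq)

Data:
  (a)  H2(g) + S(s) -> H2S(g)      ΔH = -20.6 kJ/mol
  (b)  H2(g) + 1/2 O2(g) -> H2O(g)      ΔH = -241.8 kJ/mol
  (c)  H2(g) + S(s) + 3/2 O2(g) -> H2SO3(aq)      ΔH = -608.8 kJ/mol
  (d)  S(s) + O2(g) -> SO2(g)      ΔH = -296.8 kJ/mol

ΔH = -1106.4 kJ/mol

(a) as written (H2S(g) already on the product side): -20.6 kJ/mol
(b) reversed and × 3 (H2O(g) must end up as a reactant; ×3 to match 3 H2O(g) in the target): (-3)·(-241.8) = +725.4 kJ/mol
(c) × 2 (scale by 2 for the 2 H2SO3(aq)): (2)·(-608.8) = -1217.6 kJ/mol
(d) × 2 (×2 to match 2 SO2(g) in the target): (2)·(-296.8) = -593.6 kJ/mol
ΔH = (1)·(-20.6) + (-3)·(-241.8) + (2)·(-608.8) + (2)·(-296.8) = -1106.4 kJ/mol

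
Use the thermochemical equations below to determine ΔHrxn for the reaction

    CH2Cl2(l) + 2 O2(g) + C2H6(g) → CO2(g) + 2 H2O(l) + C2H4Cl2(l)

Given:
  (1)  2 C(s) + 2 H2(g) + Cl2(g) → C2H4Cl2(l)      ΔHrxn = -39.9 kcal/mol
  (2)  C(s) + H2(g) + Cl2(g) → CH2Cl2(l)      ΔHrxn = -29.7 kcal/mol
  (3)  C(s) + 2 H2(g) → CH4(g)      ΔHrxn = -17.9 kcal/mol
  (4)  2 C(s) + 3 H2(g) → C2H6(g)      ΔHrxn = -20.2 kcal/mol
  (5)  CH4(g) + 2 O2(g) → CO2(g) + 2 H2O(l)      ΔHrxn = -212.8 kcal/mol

(1) as written (C2H4Cl2(l) already on the product side): -39.9 kcal/mol
(2) reversed (CH2Cl2(l) must end up as a reactant): +29.7 kcal/mol
(3) as written: -17.9 kcal/mol
(4) reversed (reverse to put C2H6(g) on the reactant side): +20.2 kcal/mol
(5) as written (CO2(g) already on the product side): -212.8 kcal/mol
ΔHrxn = (-39.9) + (+29.7) + (-17.9) + (+20.2) + (-212.8) = -220.7 kcal/mol

ΔHrxn = -220.7 kcal/mol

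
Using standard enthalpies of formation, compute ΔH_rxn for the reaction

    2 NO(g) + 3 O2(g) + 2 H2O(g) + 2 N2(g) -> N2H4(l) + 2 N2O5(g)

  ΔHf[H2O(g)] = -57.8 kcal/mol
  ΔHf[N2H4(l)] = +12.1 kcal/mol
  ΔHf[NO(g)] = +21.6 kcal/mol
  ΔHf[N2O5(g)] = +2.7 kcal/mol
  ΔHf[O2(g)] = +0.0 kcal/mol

ΔH_rxn = 89.9 kcal/mol

Products: 1·(+12.1) + 2·(+2.7) = +17.5
Reactants: 2·(+21.6) + 3·(+0.0) + 2·(-57.8) + 2·(+0.0) = -72.4
ΔH_rxn = (+17.5) − (-72.4) = 89.9 kcal/mol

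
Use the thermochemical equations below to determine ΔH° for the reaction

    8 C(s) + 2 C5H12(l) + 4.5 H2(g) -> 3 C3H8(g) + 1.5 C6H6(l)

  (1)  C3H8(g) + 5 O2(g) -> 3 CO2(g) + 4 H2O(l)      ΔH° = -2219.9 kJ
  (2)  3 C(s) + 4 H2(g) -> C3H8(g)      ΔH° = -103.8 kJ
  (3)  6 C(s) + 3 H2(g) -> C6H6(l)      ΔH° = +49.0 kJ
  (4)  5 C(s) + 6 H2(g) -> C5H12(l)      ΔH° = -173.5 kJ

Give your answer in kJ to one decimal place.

ΔH° = 109.1 kJ

(1): not needed.
(2) × 3: (3)·(-103.8) = -311.4 kJ
(3) × 3/2: (3/2)·(+49.0) = +73.5 kJ
(4) reversed and × 2: (-2)·(-173.5) = +347.0 kJ
ΔH° = (3)·(-103.8) + (3/2)·(+49.0) + (-2)·(-173.5) = 109.1 kJ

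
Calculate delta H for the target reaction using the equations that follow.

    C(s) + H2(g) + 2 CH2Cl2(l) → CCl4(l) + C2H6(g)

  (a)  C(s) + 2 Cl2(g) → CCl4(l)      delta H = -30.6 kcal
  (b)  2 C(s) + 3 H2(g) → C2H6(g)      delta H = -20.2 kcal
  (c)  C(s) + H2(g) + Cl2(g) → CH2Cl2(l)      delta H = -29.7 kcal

(a) as written (CCl4(l) already on the product side): -30.6 kcal
(b) as written (C2H6(g) already on the product side): -20.2 kcal
(c) reversed and × 2 (reverse to put CH2Cl2(l) on the reactant side; scale by 2 for the 2 CH2Cl2(l)): (-2)·(-29.7) = +59.4 kcal
delta H = (-30.6) + (-20.2) + (+59.4) = 8.6 kcal

delta H = 8.6 kcal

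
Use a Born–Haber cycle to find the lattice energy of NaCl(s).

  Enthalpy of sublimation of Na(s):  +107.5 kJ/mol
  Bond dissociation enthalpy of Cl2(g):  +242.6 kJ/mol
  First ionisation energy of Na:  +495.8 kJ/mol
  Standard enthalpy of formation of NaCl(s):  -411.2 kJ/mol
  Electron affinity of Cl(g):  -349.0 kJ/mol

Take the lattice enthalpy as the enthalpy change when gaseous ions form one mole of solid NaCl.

ΔHf° = 1·ΔHsub + 1·(ΣIE) + 1/2·D(Cl2) + 1·EA + U
-411.2 = 1·(+107.5) + 1·(+495.8) + 1/2·(+242.6) + 1·(-349.0) + U
U = -411.2 − (+375.6) = -786.8 kJ/mol

U = -786.8 kJ/mol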